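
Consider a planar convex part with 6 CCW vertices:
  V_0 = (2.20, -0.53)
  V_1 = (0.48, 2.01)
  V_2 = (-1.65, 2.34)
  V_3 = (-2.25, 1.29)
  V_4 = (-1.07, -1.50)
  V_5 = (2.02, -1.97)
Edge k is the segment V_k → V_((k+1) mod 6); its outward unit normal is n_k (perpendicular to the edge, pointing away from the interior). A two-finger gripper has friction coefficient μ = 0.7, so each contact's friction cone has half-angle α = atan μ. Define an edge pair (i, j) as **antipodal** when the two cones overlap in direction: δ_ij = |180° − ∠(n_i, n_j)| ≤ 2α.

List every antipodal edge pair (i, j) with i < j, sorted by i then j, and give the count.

α = atan 0.7 = 34.99°;  2α = 69.98°
n_0 = (+0.8280, +0.5607)
n_1 = (+0.1531, +0.9882)
n_2 = (-0.8682, +0.4961)
n_3 = (-0.9210, -0.3895)
n_4 = (-0.1504, -0.9886)
n_5 = (+0.9923, -0.1240)
  (0,1): δ = 132.91°  ·
  (0,2): δ = 63.85°  ✓
  (0,3): δ = 11.18°  ✓
  (0,4): δ = 47.25°  ✓
  (0,5): δ = 138.77°  ·
  (1,2): δ = 110.94°  ·
  (1,3): δ = 58.27°  ✓
  (1,4): δ = 0.16°  ✓
  (1,5): δ = 91.68°  ·
  (2,3): δ = 127.33°  ·
  (2,4): δ = 68.90°  ✓
  (2,5): δ = 22.62°  ✓
  (3,4): δ = 121.57°  ·
  (3,5): δ = 30.05°  ✓
  (4,5): δ = 88.48°  ·
antipodal pairs: 8

count = 8; pairs: (0,2), (0,3), (0,4), (1,3), (1,4), (2,4), (2,5), (3,5)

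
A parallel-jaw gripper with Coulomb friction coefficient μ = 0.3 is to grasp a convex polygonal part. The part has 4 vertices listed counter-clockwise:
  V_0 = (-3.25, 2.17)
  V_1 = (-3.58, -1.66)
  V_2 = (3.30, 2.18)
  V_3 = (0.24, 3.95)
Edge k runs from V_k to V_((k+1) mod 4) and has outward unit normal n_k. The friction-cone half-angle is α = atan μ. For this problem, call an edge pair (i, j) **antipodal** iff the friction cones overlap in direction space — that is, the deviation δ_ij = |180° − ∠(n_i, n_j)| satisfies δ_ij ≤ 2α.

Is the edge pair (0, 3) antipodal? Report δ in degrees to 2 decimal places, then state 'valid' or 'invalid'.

α = atan 0.3 = 16.70°;  2α = 33.40°
edge 0: e_0 = (-0.33, -3.83);  n_0 = (-0.9963, +0.0858)
edge 3: e_3 = (-3.49, -1.78);  n_3 = (-0.4543, +0.8908)
∠(n_0, n_3) = 58.05°
δ = |180° − 58.05°| = 121.95°
121.95° > 2α = 33.40°  →  invalid

δ = 121.95°, invalid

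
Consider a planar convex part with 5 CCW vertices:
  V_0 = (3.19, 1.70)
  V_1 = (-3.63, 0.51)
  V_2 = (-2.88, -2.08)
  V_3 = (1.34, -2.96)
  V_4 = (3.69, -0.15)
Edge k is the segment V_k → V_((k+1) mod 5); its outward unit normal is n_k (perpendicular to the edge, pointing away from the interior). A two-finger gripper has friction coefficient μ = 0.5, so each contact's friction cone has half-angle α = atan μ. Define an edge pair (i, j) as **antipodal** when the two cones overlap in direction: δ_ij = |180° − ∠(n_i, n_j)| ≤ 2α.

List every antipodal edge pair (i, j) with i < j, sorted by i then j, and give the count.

α = atan 0.5 = 26.57°;  2α = 53.13°
n_0 = (-0.1719, +0.9851)
n_1 = (-0.9605, -0.2781)
n_2 = (-0.2041, -0.9789)
n_3 = (+0.7671, -0.6415)
n_4 = (+0.9654, +0.2609)
  (0,1): δ = 83.75°  ·
  (0,2): δ = 21.68°  ✓
  (0,3): δ = 40.20°  ✓
  (0,4): δ = 95.23°  ·
  (1,2): δ = 117.93°  ·
  (1,3): δ = 56.06°  ·
  (1,4): δ = 1.03°  ✓
  (2,3): δ = 118.13°  ·
  (2,4): δ = 63.10°  ·
  (3,4): δ = 124.97°  ·
antipodal pairs: 3

count = 3; pairs: (0,2), (0,3), (1,4)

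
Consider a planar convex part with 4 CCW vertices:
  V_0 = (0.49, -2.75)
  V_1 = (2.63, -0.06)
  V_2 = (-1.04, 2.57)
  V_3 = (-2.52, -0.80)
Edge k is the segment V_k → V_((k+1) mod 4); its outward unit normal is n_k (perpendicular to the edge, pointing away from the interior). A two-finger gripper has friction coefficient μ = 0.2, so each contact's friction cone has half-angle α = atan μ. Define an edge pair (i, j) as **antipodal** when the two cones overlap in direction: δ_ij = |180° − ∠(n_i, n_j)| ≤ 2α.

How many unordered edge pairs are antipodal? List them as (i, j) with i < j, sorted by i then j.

count = 2; pairs: (0,2), (1,3)

α = atan 0.2 = 11.31°;  2α = 22.62°
n_0 = (+0.7826, -0.6226)
n_1 = (+0.5825, +0.8128)
n_2 = (-0.9156, +0.4021)
n_3 = (-0.5437, -0.8393)
  (0,1): δ = 87.12°  ·
  (0,2): δ = 14.79°  ✓
  (0,3): δ = 95.57°  ·
  (1,2): δ = 78.08°  ·
  (1,3): δ = 2.69°  ✓
  (2,3): δ = 99.23°  ·
antipodal pairs: 2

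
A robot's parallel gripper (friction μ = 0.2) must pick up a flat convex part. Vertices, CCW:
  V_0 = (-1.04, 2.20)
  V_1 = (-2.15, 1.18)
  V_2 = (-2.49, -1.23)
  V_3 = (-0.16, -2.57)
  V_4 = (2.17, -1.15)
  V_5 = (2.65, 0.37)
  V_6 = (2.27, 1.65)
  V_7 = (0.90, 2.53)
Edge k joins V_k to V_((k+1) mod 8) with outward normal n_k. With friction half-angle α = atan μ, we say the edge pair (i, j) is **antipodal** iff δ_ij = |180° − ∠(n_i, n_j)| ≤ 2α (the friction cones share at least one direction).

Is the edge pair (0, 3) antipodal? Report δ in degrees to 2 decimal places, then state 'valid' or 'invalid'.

δ = 11.22°, valid

α = atan 0.2 = 11.31°;  2α = 22.62°
edge 0: e_0 = (-1.11, -1.02);  n_0 = (-0.6766, +0.7363)
edge 3: e_3 = (+2.33, +1.42);  n_3 = (+0.5204, -0.8539)
∠(n_0, n_3) = 168.78°
δ = |180° − 168.78°| = 11.22°
11.22° ≤ 2α = 22.62°  →  valid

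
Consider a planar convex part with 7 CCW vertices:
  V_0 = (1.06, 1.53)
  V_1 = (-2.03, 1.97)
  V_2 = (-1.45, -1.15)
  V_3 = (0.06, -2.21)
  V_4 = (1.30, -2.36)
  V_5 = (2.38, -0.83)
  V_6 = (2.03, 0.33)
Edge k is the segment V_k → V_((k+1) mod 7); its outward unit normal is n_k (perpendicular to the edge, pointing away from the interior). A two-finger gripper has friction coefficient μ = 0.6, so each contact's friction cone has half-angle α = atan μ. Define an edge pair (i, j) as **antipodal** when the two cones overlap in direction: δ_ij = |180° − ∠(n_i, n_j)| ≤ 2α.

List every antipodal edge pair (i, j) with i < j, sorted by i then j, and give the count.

count = 8; pairs: (0,2), (0,3), (1,4), (1,5), (1,6), (2,5), (2,6), (3,6)

α = atan 0.6 = 30.96°;  2α = 61.93°
n_0 = (+0.1410, +0.9900)
n_1 = (-0.9832, -0.1828)
n_2 = (-0.5746, -0.8185)
n_3 = (-0.1201, -0.9928)
n_4 = (+0.8170, -0.5767)
n_5 = (+0.9574, +0.2889)
n_6 = (+0.7777, +0.6286)
  (0,1): δ = 71.36°  ·
  (0,2): δ = 26.96°  ✓
  (0,3): δ = 1.21°  ✓
  (0,4): δ = 62.89°  ·
  (0,5): δ = 114.89°  ·
  (0,6): δ = 137.05°  ·
  (1,2): δ = 135.60°  ·
  (1,3): δ = 107.43°  ·
  (1,4): δ = 45.75°  ✓
  (1,5): δ = 6.26°  ✓
  (1,6): δ = 28.42°  ✓
  (2,3): δ = 151.83°  ·
  (2,4): δ = 90.15°  ·
  (2,5): δ = 38.14°  ✓
  (2,6): δ = 15.98°  ✓
  (3,4): δ = 118.32°  ·
  (3,5): δ = 66.31°  ·
  (3,6): δ = 44.15°  ✓
  (4,5): δ = 127.99°  ·
  (4,6): δ = 105.83°  ·
  (5,6): δ = 157.84°  ·
antipodal pairs: 8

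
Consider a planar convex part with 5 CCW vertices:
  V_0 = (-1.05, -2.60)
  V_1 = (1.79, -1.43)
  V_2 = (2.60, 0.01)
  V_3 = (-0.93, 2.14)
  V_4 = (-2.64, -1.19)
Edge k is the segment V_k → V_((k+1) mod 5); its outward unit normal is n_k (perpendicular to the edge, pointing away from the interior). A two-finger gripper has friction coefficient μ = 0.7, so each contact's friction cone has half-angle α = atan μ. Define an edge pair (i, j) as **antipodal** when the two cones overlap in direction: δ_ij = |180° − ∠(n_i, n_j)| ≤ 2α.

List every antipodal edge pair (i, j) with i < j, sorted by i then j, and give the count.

count = 4; pairs: (0,2), (0,3), (1,3), (2,4)

α = atan 0.7 = 34.99°;  2α = 69.98°
n_0 = (+0.3809, -0.9246)
n_1 = (+0.8716, -0.4903)
n_2 = (+0.5166, +0.8562)
n_3 = (-0.8896, +0.4568)
n_4 = (-0.6635, -0.7482)
  (0,1): δ = 141.75°  ·
  (0,2): δ = 53.50°  ✓
  (0,3): δ = 40.43°  ✓
  (0,4): δ = 116.04°  ·
  (1,2): δ = 91.75°  ·
  (1,3): δ = 2.18°  ✓
  (1,4): δ = 77.79°  ·
  (2,3): δ = 86.07°  ·
  (2,4): δ = 10.46°  ✓
  (3,4): δ = 104.39°  ·
antipodal pairs: 4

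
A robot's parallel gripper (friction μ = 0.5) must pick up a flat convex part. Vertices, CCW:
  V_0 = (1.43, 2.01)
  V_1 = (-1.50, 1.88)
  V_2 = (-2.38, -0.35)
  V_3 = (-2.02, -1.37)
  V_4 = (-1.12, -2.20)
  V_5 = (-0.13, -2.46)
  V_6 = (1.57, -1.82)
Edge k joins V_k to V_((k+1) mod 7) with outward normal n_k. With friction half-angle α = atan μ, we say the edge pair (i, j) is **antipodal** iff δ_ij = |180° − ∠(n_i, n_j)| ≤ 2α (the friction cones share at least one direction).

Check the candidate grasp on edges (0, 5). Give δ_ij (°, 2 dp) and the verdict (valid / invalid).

α = atan 0.5 = 26.57°;  2α = 53.13°
edge 0: e_0 = (-2.93, -0.13);  n_0 = (-0.0443, +0.9990)
edge 5: e_5 = (+1.70, +0.64);  n_5 = (+0.3523, -0.9359)
∠(n_0, n_5) = 161.91°
δ = |180° − 161.91°| = 18.09°
18.09° ≤ 2α = 53.13°  →  valid

δ = 18.09°, valid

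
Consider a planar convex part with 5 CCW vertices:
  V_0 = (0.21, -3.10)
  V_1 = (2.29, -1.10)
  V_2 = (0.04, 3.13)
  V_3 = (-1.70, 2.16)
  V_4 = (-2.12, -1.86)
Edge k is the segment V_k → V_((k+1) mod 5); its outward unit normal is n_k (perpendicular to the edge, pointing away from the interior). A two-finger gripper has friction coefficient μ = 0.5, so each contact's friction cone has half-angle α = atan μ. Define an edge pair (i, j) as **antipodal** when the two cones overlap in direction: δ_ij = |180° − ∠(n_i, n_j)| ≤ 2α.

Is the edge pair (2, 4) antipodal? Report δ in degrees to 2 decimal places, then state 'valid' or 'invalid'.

α = atan 0.5 = 26.57°;  2α = 53.13°
edge 2: e_2 = (-1.74, -0.97);  n_2 = (-0.4869, +0.8734)
edge 4: e_4 = (+2.33, -1.24);  n_4 = (-0.4698, -0.8828)
∠(n_2, n_4) = 122.84°
δ = |180° − 122.84°| = 57.16°
57.16° > 2α = 53.13°  →  invalid

δ = 57.16°, invalid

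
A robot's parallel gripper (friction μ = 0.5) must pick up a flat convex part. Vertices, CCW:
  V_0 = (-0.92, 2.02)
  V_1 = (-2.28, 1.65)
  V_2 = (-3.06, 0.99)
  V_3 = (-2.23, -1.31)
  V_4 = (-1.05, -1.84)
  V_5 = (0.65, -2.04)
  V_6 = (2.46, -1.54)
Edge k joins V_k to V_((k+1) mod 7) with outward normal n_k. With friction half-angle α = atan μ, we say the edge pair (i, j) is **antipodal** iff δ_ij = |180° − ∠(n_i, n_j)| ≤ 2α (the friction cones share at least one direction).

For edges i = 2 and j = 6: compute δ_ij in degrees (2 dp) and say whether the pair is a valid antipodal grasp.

δ = 23.67°, valid

α = atan 0.5 = 26.57°;  2α = 53.13°
edge 2: e_2 = (+0.83, -2.30);  n_2 = (-0.9406, -0.3394)
edge 6: e_6 = (-3.38, +3.56);  n_6 = (+0.7252, +0.6885)
∠(n_2, n_6) = 156.33°
δ = |180° − 156.33°| = 23.67°
23.67° ≤ 2α = 53.13°  →  valid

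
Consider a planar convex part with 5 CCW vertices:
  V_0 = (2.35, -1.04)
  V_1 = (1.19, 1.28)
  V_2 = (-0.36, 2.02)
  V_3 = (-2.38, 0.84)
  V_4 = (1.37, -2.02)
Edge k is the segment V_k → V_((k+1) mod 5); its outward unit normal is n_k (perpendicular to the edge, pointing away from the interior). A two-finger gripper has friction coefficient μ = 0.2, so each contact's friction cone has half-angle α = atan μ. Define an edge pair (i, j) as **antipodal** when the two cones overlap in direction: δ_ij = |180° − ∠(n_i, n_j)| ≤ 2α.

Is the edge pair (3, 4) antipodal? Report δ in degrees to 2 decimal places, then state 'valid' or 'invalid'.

δ = 97.67°, invalid

α = atan 0.2 = 11.31°;  2α = 22.62°
edge 3: e_3 = (+3.75, -2.86);  n_3 = (-0.6064, -0.7951)
edge 4: e_4 = (+0.98, +0.98);  n_4 = (+0.7071, -0.7071)
∠(n_3, n_4) = 82.33°
δ = |180° − 82.33°| = 97.67°
97.67° > 2α = 22.62°  →  invalid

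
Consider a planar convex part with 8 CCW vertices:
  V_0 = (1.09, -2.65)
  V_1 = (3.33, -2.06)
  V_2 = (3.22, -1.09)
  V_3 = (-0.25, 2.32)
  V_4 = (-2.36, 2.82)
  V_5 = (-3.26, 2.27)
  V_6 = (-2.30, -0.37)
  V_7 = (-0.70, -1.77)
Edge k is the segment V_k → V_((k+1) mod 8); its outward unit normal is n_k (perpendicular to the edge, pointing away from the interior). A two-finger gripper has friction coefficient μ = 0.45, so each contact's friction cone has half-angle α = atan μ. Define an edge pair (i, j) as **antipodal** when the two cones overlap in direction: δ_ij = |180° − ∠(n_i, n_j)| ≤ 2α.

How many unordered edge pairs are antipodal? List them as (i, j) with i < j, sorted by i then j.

count = 9; pairs: (0,3), (0,4), (1,5), (1,6), (2,5), (2,6), (2,7), (3,6), (3,7)

α = atan 0.45 = 24.23°;  2α = 48.46°
n_0 = (+0.2547, -0.9670)
n_1 = (+0.9936, +0.1127)
n_2 = (+0.7009, +0.7132)
n_3 = (+0.2306, +0.9731)
n_4 = (-0.5215, +0.8533)
n_5 = (-0.9398, -0.3417)
n_6 = (-0.6585, -0.7526)
n_7 = (-0.4412, -0.8974)
  (0,1): δ = 98.29°  ·
  (0,2): δ = 59.26°  ·
  (0,3): δ = 28.09°  ✓
  (0,4): δ = 16.67°  ✓
  (0,5): δ = 95.23°  ·
  (0,6): δ = 124.06°  ·
  (0,7): δ = 139.06°  ·
  (1,2): δ = 140.97°  ·
  (1,3): δ = 109.80°  ·
  (1,4): δ = 65.04°  ·
  (1,5): δ = 13.51°  ✓
  (1,6): δ = 42.34°  ✓
  (1,7): δ = 57.35°  ·
  (2,3): δ = 148.83°  ·
  (2,4): δ = 104.07°  ·
  (2,5): δ = 25.52°  ✓
  (2,6): δ = 3.31°  ✓
  (2,7): δ = 18.32°  ✓
  (3,4): δ = 135.24°  ·
  (3,5): δ = 56.69°  ·
  (3,6): δ = 27.85°  ✓
  (3,7): δ = 12.85°  ✓
  (4,5): δ = 101.45°  ·
  (4,6): δ = 72.62°  ·
  (4,7): δ = 57.61°  ·
  (5,6): δ = 151.17°  ·
  (5,7): δ = 136.16°  ·
  (6,7): δ = 164.99°  ·
antipodal pairs: 9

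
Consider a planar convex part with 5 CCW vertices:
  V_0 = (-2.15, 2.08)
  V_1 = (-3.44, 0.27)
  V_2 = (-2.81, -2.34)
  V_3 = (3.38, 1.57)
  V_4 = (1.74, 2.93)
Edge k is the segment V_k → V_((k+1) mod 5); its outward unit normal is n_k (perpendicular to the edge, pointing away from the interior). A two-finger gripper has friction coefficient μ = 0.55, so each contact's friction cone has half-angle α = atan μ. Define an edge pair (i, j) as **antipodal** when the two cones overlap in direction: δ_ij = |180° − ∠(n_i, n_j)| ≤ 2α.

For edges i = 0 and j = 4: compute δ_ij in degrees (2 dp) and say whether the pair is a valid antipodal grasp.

α = atan 0.55 = 28.81°;  2α = 57.62°
edge 0: e_0 = (-1.29, -1.81);  n_0 = (-0.8143, +0.5804)
edge 4: e_4 = (-3.89, -0.85);  n_4 = (-0.2135, +0.9769)
∠(n_0, n_4) = 42.20°
δ = |180° − 42.20°| = 137.80°
137.80° > 2α = 57.62°  →  invalid

δ = 137.80°, invalid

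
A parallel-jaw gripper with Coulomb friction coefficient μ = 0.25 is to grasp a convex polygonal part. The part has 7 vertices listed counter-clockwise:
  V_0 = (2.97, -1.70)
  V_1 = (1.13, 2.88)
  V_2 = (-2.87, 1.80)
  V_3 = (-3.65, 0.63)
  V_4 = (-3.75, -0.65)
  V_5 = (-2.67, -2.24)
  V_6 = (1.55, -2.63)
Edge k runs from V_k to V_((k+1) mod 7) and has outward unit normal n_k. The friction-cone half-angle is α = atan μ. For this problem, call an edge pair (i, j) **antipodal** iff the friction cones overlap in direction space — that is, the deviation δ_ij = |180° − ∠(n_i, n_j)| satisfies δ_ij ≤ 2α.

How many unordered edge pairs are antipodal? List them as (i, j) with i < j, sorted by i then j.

count = 5; pairs: (0,3), (0,4), (1,5), (1,6), (2,6)

α = atan 0.25 = 14.04°;  2α = 28.07°
n_0 = (+0.9279, +0.3728)
n_1 = (-0.2607, +0.9654)
n_2 = (-0.8321, +0.5547)
n_3 = (-0.9970, +0.0779)
n_4 = (-0.8272, -0.5619)
n_5 = (-0.0920, -0.9958)
n_6 = (+0.5479, -0.8366)
  (0,1): δ = 96.78°  ·
  (0,2): δ = 55.58°  ·
  (0,3): δ = 26.35°  ✓
  (0,4): δ = 12.30°  ✓
  (0,5): δ = 62.83°  ·
  (0,6): δ = 101.33°  ·
  (1,2): δ = 138.80°  ·
  (1,3): δ = 109.58°  ·
  (1,4): δ = 70.92°  ·
  (1,5): δ = 20.39°  ✓
  (1,6): δ = 18.11°  ✓
  (2,3): δ = 150.78°  ·
  (2,4): δ = 112.12°  ·
  (2,5): δ = 61.59°  ·
  (2,6): δ = 23.09°  ✓
  (3,4): δ = 141.35°  ·
  (3,5): δ = 90.81°  ·
  (3,6): δ = 52.31°  ·
  (4,5): δ = 129.47°  ·
  (4,6): δ = 90.96°  ·
  (5,6): δ = 141.50°  ·
antipodal pairs: 5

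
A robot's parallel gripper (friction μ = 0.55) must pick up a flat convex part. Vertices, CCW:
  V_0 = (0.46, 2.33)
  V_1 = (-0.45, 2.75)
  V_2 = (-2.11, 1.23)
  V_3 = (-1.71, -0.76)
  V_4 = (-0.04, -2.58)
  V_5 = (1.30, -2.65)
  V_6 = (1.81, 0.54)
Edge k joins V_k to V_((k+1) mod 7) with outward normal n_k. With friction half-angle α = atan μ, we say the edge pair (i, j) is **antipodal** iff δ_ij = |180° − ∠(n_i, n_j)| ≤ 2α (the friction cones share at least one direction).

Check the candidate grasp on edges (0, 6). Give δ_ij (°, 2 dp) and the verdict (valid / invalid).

δ = 151.80°, invalid

α = atan 0.55 = 28.81°;  2α = 57.62°
edge 0: e_0 = (-0.91, +0.42);  n_0 = (+0.4191, +0.9080)
edge 6: e_6 = (-1.35, +1.79);  n_6 = (+0.7984, +0.6021)
∠(n_0, n_6) = 28.20°
δ = |180° − 28.20°| = 151.80°
151.80° > 2α = 57.62°  →  invalid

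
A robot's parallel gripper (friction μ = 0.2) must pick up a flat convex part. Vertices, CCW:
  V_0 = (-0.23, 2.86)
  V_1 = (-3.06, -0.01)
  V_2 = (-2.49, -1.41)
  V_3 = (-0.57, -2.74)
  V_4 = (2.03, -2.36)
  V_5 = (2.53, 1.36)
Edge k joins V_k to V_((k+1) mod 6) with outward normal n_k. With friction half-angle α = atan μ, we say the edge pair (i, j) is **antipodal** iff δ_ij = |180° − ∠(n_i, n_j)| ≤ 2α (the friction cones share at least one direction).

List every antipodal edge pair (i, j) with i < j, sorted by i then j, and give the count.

count = 1; pairs: (2,5)

α = atan 0.2 = 11.31°;  2α = 22.62°
n_0 = (-0.7121, +0.7021)
n_1 = (-0.9262, -0.3771)
n_2 = (-0.5694, -0.8220)
n_3 = (+0.1446, -0.9895)
n_4 = (+0.9911, -0.1332)
n_5 = (+0.4775, +0.8786)
  (0,1): δ = 113.25°  ·
  (0,2): δ = 80.11°  ·
  (0,3): δ = 37.09°  ·
  (0,4): δ = 36.94°  ·
  (0,5): δ = 106.07°  ·
  (1,2): δ = 146.86°  ·
  (1,3): δ = 103.84°  ·
  (1,4): δ = 29.81°  ·
  (1,5): δ = 39.32°  ·
  (2,3): δ = 136.97°  ·
  (2,4): δ = 62.94°  ·
  (2,5): δ = 6.19°  ✓
  (3,4): δ = 105.97°  ·
  (3,5): δ = 36.84°  ·
  (4,5): δ = 110.87°  ·
antipodal pairs: 1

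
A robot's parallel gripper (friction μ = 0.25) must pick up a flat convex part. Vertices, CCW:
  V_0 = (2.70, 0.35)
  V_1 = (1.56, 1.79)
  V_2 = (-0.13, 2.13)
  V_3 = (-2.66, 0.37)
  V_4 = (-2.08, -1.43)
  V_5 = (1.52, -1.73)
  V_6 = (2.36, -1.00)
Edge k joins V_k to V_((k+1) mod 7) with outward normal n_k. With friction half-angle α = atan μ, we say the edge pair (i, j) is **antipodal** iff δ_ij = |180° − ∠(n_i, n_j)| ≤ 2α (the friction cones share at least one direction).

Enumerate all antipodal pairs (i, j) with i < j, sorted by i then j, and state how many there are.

α = atan 0.25 = 14.04°;  2α = 28.07°
n_0 = (+0.7840, +0.6207)
n_1 = (+0.1972, +0.9804)
n_2 = (-0.5711, +0.8209)
n_3 = (-0.9518, -0.3067)
n_4 = (-0.0830, -0.9965)
n_5 = (+0.6560, -0.7548)
n_6 = (+0.9697, -0.2442)
  (0,1): δ = 139.74°  ·
  (0,2): δ = 93.54°  ·
  (0,3): δ = 20.51°  ✓
  (0,4): δ = 46.87°  ·
  (0,5): δ = 92.62°  ·
  (0,6): δ = 127.50°  ·
  (1,2): δ = 133.80°  ·
  (1,3): δ = 60.76°  ·
  (1,4): δ = 6.61°  ✓
  (1,5): δ = 52.37°  ·
  (1,6): δ = 87.24°  ·
  (2,3): δ = 106.96°  ·
  (2,4): δ = 39.59°  ·
  (2,5): δ = 6.17°  ✓
  (2,6): δ = 41.04°  ·
  (3,4): δ = 112.62°  ·
  (3,5): δ = 66.87°  ·
  (3,6): δ = 32.00°  ·
  (4,5): δ = 134.24°  ·
  (4,6): δ = 99.37°  ·
  (5,6): δ = 145.13°  ·
antipodal pairs: 3

count = 3; pairs: (0,3), (1,4), (2,5)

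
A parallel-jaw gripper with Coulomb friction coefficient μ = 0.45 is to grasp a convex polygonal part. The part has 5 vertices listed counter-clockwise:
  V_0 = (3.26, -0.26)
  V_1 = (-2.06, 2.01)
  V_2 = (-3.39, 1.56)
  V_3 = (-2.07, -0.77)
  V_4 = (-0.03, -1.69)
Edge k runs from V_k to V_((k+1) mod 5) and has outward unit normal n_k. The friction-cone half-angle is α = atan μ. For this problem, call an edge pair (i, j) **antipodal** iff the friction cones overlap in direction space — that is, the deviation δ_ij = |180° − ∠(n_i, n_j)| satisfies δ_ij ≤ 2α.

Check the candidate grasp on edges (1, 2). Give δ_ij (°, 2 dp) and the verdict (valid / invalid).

α = atan 0.45 = 24.23°;  2α = 48.46°
edge 1: e_1 = (-1.33, -0.45);  n_1 = (-0.3205, +0.9472)
edge 2: e_2 = (+1.32, -2.33);  n_2 = (-0.8701, -0.4929)
∠(n_1, n_2) = 100.84°
δ = |180° − 100.84°| = 79.16°
79.16° > 2α = 48.46°  →  invalid

δ = 79.16°, invalid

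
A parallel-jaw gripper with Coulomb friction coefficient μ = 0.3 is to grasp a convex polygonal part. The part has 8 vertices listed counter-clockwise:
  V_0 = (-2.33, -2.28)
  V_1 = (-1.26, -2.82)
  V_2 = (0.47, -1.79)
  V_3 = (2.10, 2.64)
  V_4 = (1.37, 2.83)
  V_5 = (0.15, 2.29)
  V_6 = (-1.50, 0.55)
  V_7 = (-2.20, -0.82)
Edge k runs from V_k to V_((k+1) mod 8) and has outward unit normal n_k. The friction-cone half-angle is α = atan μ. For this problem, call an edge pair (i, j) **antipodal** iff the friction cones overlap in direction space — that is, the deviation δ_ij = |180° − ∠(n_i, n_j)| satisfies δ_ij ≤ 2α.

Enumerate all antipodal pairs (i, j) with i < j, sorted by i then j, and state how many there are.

count = 7; pairs: (0,3), (1,4), (1,5), (1,6), (2,5), (2,6), (2,7)

α = atan 0.3 = 16.70°;  2α = 33.40°
n_0 = (-0.4505, -0.8928)
n_1 = (+0.5116, -0.8592)
n_2 = (+0.9385, -0.3453)
n_3 = (+0.2519, +0.9678)
n_4 = (-0.4047, +0.9144)
n_5 = (-0.7256, +0.6881)
n_6 = (-0.8905, +0.4550)
n_7 = (-0.9961, +0.0887)
  (0,1): δ = 122.45°  ·
  (0,2): δ = 83.42°  ·
  (0,3): δ = 12.19°  ✓
  (0,4): δ = 50.65°  ·
  (0,5): δ = 73.30°  ·
  (0,6): δ = 89.71°  ·
  (0,7): δ = 111.69°  ·
  (1,2): δ = 140.97°  ·
  (1,3): δ = 45.36°  ·
  (1,4): δ = 6.89°  ✓
  (1,5): δ = 15.75°  ✓
  (1,6): δ = 32.17°  ✓
  (1,7): δ = 54.14°  ·
  (2,3): δ = 84.39°  ·
  (2,4): δ = 45.92°  ·
  (2,5): δ = 23.28°  ✓
  (2,6): δ = 6.86°  ✓
  (2,7): δ = 15.11°  ✓
  (3,4): δ = 141.54°  ·
  (3,5): δ = 118.89°  ·
  (3,6): δ = 102.48°  ·
  (3,7): δ = 80.50°  ·
  (4,5): δ = 157.35°  ·
  (4,6): δ = 140.94°  ·
  (4,7): δ = 118.96°  ·
  (5,6): δ = 163.59°  ·
  (5,7): δ = 141.61°  ·
  (6,7): δ = 158.02°  ·
antipodal pairs: 7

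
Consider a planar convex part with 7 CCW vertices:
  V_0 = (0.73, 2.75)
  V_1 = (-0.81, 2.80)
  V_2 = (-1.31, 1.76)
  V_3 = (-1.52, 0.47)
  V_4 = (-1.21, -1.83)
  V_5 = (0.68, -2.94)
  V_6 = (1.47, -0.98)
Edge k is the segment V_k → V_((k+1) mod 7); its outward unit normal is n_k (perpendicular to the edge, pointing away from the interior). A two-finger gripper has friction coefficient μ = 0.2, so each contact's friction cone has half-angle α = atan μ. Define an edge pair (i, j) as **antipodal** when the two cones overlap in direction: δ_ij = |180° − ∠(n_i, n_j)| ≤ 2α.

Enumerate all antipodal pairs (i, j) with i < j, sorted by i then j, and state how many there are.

α = atan 0.2 = 11.31°;  2α = 22.62°
n_0 = (+0.0325, +0.9995)
n_1 = (-0.9013, +0.4333)
n_2 = (-0.9870, +0.1607)
n_3 = (-0.9910, -0.1336)
n_4 = (-0.5064, -0.8623)
n_5 = (+0.9275, -0.3738)
n_6 = (+0.9809, +0.1946)
  (0,1): δ = 113.82°  ·
  (0,2): δ = 97.39°  ·
  (0,3): δ = 80.46°  ·
  (0,4): δ = 28.57°  ·
  (0,5): δ = 69.91°  ·
  (0,6): δ = 103.08°  ·
  (1,2): δ = 163.57°  ·
  (1,3): δ = 146.65°  ·
  (1,4): δ = 94.75°  ·
  (1,5): δ = 3.72°  ✓
  (1,6): δ = 36.90°  ·
  (2,3): δ = 163.08°  ·
  (2,4): δ = 111.18°  ·
  (2,5): δ = 12.71°  ✓
  (2,6): δ = 20.47°  ✓
  (3,4): δ = 128.10°  ·
  (3,5): δ = 29.63°  ·
  (3,6): δ = 3.55°  ✓
  (4,5): δ = 81.53°  ·
  (4,6): δ = 48.35°  ·
  (5,6): δ = 146.83°  ·
antipodal pairs: 4

count = 4; pairs: (1,5), (2,5), (2,6), (3,6)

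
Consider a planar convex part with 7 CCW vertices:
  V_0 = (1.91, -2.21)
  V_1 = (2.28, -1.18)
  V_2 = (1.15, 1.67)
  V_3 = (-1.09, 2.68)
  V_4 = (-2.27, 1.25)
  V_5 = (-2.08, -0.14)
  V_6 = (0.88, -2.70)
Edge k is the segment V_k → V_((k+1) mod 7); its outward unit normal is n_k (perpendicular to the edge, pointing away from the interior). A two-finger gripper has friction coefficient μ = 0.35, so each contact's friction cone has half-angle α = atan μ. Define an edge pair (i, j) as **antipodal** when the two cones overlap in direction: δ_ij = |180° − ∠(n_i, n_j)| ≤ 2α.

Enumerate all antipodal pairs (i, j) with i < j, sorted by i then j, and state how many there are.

α = atan 0.35 = 19.29°;  2α = 38.58°
n_0 = (+0.9411, -0.3381)
n_1 = (+0.9296, +0.3686)
n_2 = (+0.4110, +0.9116)
n_3 = (-0.7713, +0.6365)
n_4 = (-0.9908, -0.1354)
n_5 = (-0.6542, -0.7564)
n_6 = (+0.4296, -0.9030)
  (0,1): δ = 138.61°  ·
  (0,2): δ = 94.51°  ·
  (0,3): δ = 19.77°  ✓
  (0,4): δ = 27.54°  ✓
  (0,5): δ = 68.90°  ·
  (0,6): δ = 135.20°  ·
  (1,2): δ = 135.90°  ·
  (1,3): δ = 61.16°  ·
  (1,4): δ = 13.84°  ✓
  (1,5): δ = 27.52°  ✓
  (1,6): δ = 93.81°  ·
  (2,3): δ = 105.26°  ·
  (2,4): δ = 57.95°  ·
  (2,5): δ = 16.59°  ✓
  (2,6): δ = 49.71°  ·
  (3,4): δ = 132.69°  ·
  (3,5): δ = 91.33°  ·
  (3,6): δ = 25.03°  ✓
  (4,5): δ = 138.64°  ·
  (4,6): δ = 72.34°  ·
  (5,6): δ = 113.70°  ·
antipodal pairs: 6

count = 6; pairs: (0,3), (0,4), (1,4), (1,5), (2,5), (3,6)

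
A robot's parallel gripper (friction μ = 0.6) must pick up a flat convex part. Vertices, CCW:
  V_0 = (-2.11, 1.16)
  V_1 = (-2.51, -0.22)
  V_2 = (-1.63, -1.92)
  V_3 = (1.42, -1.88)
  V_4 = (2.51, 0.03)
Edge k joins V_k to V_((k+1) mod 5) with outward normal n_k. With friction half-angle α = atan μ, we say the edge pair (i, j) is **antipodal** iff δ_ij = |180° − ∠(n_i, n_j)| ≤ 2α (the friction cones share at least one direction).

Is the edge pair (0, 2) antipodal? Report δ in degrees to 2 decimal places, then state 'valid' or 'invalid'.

δ = 73.08°, invalid

α = atan 0.6 = 30.96°;  2α = 61.93°
edge 0: e_0 = (-0.40, -1.38);  n_0 = (-0.9605, +0.2784)
edge 2: e_2 = (+3.05, +0.04);  n_2 = (+0.0131, -0.9999)
∠(n_0, n_2) = 106.92°
δ = |180° − 106.92°| = 73.08°
73.08° > 2α = 61.93°  →  invalid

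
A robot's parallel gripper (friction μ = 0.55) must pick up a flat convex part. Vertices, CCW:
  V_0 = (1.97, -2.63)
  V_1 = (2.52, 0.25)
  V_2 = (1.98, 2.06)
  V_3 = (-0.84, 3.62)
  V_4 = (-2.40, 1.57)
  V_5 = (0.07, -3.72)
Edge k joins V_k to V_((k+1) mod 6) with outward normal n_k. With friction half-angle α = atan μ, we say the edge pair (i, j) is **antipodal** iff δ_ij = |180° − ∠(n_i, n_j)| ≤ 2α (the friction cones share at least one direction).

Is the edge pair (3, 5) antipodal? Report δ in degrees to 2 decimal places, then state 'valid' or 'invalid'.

δ = 22.89°, valid

α = atan 0.55 = 28.81°;  2α = 57.62°
edge 3: e_3 = (-1.56, -2.05);  n_3 = (-0.7958, +0.6056)
edge 5: e_5 = (+1.90, +1.09);  n_5 = (+0.4976, -0.8674)
∠(n_3, n_5) = 157.11°
δ = |180° − 157.11°| = 22.89°
22.89° ≤ 2α = 57.62°  →  valid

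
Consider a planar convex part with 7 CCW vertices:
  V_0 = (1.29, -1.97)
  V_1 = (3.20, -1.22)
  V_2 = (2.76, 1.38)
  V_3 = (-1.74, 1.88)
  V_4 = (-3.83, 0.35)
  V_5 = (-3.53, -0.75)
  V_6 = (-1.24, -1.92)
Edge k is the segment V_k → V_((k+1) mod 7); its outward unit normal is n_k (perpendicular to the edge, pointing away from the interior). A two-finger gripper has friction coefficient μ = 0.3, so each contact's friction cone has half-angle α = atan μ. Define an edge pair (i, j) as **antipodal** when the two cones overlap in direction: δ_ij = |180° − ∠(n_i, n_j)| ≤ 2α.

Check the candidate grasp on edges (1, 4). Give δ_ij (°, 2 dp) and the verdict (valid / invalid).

δ = 5.65°, valid

α = atan 0.3 = 16.70°;  2α = 33.40°
edge 1: e_1 = (-0.44, +2.60);  n_1 = (+0.9860, +0.1669)
edge 4: e_4 = (+0.30, -1.10);  n_4 = (-0.9648, -0.2631)
∠(n_1, n_4) = 174.35°
δ = |180° − 174.35°| = 5.65°
5.65° ≤ 2α = 33.40°  →  valid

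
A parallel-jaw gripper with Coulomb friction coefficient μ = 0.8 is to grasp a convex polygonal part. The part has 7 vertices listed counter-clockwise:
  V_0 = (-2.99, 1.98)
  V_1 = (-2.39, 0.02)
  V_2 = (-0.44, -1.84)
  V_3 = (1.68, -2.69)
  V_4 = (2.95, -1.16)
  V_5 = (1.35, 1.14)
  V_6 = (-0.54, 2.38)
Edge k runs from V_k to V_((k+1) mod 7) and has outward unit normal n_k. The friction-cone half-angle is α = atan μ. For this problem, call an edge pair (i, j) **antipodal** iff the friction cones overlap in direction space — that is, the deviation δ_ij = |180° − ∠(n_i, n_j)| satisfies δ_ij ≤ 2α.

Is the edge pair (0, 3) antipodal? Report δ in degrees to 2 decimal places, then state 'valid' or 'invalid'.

δ = 56.72°, valid

α = atan 0.8 = 38.66°;  2α = 77.32°
edge 0: e_0 = (+0.60, -1.96);  n_0 = (-0.9562, -0.2927)
edge 3: e_3 = (+1.27, +1.53);  n_3 = (+0.7695, -0.6387)
∠(n_0, n_3) = 123.28°
δ = |180° − 123.28°| = 56.72°
56.72° ≤ 2α = 77.32°  →  valid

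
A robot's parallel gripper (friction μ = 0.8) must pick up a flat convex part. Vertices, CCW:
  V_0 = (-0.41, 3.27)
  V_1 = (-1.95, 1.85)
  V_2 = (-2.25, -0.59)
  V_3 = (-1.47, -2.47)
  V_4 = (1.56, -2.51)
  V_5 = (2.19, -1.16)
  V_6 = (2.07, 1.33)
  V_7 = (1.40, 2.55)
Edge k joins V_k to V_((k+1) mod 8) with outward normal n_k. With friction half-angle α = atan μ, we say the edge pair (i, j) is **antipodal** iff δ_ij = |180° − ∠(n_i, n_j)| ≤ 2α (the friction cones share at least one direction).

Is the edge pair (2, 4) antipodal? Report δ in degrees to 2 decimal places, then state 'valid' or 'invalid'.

α = atan 0.8 = 38.66°;  2α = 77.32°
edge 2: e_2 = (+0.78, -1.88);  n_2 = (-0.9237, -0.3832)
edge 4: e_4 = (+0.63, +1.35);  n_4 = (+0.9062, -0.4229)
∠(n_2, n_4) = 132.45°
δ = |180° − 132.45°| = 47.55°
47.55° ≤ 2α = 77.32°  →  valid

δ = 47.55°, valid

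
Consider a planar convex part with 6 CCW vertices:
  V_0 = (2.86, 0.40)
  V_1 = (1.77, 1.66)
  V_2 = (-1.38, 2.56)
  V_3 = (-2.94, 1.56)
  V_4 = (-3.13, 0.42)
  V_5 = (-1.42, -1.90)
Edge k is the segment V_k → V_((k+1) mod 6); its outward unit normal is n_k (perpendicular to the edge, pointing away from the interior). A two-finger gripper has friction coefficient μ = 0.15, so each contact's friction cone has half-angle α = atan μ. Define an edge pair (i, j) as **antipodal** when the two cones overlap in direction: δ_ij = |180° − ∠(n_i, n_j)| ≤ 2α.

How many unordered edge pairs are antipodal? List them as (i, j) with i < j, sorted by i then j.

α = atan 0.15 = 8.53°;  2α = 17.06°
n_0 = (+0.7563, +0.6542)
n_1 = (+0.2747, +0.9615)
n_2 = (-0.5397, +0.8419)
n_3 = (-0.9864, +0.1644)
n_4 = (-0.8050, -0.5933)
n_5 = (+0.4734, -0.8809)
  (0,1): δ = 146.81°  ·
  (0,2): δ = 98.20°  ·
  (0,3): δ = 50.32°  ·
  (0,4): δ = 4.47°  ✓
  (0,5): δ = 77.39°  ·
  (1,2): δ = 131.39°  ·
  (1,3): δ = 83.52°  ·
  (1,4): δ = 37.66°  ·
  (1,5): δ = 44.20°  ·
  (2,3): δ = 132.12°  ·
  (2,4): δ = 86.27°  ·
  (2,5): δ = 4.41°  ✓
  (3,4): δ = 134.14°  ·
  (3,5): δ = 52.28°  ·
  (4,5): δ = 98.14°  ·
antipodal pairs: 2

count = 2; pairs: (0,4), (2,5)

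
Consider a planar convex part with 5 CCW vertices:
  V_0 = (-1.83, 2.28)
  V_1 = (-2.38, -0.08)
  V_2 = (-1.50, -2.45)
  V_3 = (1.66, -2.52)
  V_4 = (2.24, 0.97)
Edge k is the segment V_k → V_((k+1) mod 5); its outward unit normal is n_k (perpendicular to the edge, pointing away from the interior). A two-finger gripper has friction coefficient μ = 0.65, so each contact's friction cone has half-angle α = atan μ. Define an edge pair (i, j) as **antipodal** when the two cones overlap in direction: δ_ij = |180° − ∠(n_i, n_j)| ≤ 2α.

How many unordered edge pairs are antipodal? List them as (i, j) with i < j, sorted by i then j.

α = atan 0.65 = 33.02°;  2α = 66.05°
n_0 = (-0.9739, +0.2270)
n_1 = (-0.9375, -0.3481)
n_2 = (-0.0221, -0.9998)
n_3 = (+0.9865, -0.1639)
n_4 = (+0.3064, +0.9519)
  (0,1): δ = 146.51°  ·
  (0,2): δ = 78.15°  ·
  (0,3): δ = 3.68°  ✓
  (0,4): δ = 85.28°  ·
  (1,2): δ = 111.64°  ·
  (1,3): δ = 29.81°  ✓
  (1,4): δ = 51.79°  ✓
  (2,3): δ = 98.17°  ·
  (2,4): δ = 16.57°  ✓
  (3,4): δ = 98.41°  ·
antipodal pairs: 4

count = 4; pairs: (0,3), (1,3), (1,4), (2,4)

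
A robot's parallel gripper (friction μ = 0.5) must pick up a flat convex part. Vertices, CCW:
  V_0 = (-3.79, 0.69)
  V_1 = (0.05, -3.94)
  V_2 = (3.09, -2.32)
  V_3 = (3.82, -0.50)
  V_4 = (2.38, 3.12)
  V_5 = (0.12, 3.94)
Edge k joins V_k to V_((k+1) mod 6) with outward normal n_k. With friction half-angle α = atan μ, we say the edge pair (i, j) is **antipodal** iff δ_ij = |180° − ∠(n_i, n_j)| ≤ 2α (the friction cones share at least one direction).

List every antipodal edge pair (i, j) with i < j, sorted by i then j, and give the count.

α = atan 0.5 = 26.57°;  2α = 53.13°
n_0 = (-0.7697, -0.6384)
n_1 = (+0.4703, -0.8825)
n_2 = (+0.9281, -0.3723)
n_3 = (+0.9292, +0.3696)
n_4 = (+0.3411, +0.9400)
n_5 = (-0.6392, +0.7690)
  (0,1): δ = 101.62°  ·
  (0,2): δ = 61.53°  ·
  (0,3): δ = 17.98°  ✓
  (0,4): δ = 30.39°  ✓
  (0,5): δ = 90.06°  ·
  (1,2): δ = 139.91°  ·
  (1,3): δ = 96.36°  ·
  (1,4): δ = 48.00°  ✓
  (1,5): δ = 11.68°  ✓
  (2,3): δ = 136.45°  ·
  (2,4): δ = 88.09°  ·
  (2,5): δ = 28.41°  ✓
  (3,4): δ = 131.63°  ·
  (3,5): δ = 71.96°  ·
  (4,5): δ = 120.32°  ·
antipodal pairs: 5

count = 5; pairs: (0,3), (0,4), (1,4), (1,5), (2,5)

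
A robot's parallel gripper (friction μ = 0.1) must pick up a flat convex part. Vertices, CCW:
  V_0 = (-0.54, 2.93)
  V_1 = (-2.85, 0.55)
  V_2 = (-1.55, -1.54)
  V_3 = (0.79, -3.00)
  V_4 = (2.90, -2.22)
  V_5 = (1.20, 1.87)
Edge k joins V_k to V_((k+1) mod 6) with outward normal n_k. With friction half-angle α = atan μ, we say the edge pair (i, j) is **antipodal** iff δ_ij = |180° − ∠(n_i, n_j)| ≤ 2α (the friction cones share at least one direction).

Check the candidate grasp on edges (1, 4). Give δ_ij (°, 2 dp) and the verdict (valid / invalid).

δ = 9.31°, valid

α = atan 0.1 = 5.71°;  2α = 11.42°
edge 1: e_1 = (+1.30, -2.09);  n_1 = (-0.8491, -0.5282)
edge 4: e_4 = (-1.70, +4.09);  n_4 = (+0.9234, +0.3838)
∠(n_1, n_4) = 170.69°
δ = |180° − 170.69°| = 9.31°
9.31° ≤ 2α = 11.42°  →  valid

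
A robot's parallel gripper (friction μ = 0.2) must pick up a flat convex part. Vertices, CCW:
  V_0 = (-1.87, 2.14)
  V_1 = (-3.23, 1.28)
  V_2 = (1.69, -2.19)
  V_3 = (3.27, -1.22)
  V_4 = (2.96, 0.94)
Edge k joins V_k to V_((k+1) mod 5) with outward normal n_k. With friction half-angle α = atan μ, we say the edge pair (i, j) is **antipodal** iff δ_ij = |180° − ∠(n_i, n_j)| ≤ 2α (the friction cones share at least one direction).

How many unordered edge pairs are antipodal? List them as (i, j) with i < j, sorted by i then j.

α = atan 0.2 = 11.31°;  2α = 22.62°
n_0 = (-0.5345, +0.8452)
n_1 = (-0.5764, -0.8172)
n_2 = (+0.5232, -0.8522)
n_3 = (+0.9899, +0.1421)
n_4 = (+0.2411, +0.9705)
  (0,1): δ = 67.50°  ·
  (0,2): δ = 0.76°  ✓
  (0,3): δ = 65.86°  ·
  (0,4): δ = 133.74°  ·
  (1,2): δ = 113.26°  ·
  (1,3): δ = 46.64°  ·
  (1,4): δ = 21.24°  ✓
  (2,3): δ = 113.38°  ·
  (2,4): δ = 45.50°  ·
  (3,4): δ = 112.12°  ·
antipodal pairs: 2

count = 2; pairs: (0,2), (1,4)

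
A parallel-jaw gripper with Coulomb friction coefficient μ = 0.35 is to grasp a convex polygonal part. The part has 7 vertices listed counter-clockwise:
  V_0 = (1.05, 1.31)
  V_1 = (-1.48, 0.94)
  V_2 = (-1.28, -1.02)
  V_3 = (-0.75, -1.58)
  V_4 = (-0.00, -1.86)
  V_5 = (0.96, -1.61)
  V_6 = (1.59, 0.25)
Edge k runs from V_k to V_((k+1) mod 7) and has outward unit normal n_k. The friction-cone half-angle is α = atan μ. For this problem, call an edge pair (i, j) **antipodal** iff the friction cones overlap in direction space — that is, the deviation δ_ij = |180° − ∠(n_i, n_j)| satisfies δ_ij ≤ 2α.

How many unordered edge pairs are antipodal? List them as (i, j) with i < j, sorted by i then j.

α = atan 0.35 = 19.29°;  2α = 38.58°
n_0 = (-0.1447, +0.9895)
n_1 = (-0.9948, -0.1015)
n_2 = (-0.7263, -0.6874)
n_3 = (-0.3498, -0.9368)
n_4 = (+0.2520, -0.9677)
n_5 = (+0.9471, -0.3208)
n_6 = (+0.8910, +0.4539)
  (0,1): δ = 92.49°  ·
  (0,2): δ = 54.90°  ·
  (0,3): δ = 28.79°  ✓
  (0,4): δ = 6.28°  ✓
  (0,5): δ = 62.97°  ·
  (0,6): δ = 108.68°  ·
  (1,2): δ = 142.40°  ·
  (1,3): δ = 116.30°  ·
  (1,4): δ = 81.23°  ·
  (1,5): δ = 24.54°  ✓
  (1,6): δ = 21.17°  ✓
  (2,3): δ = 153.90°  ·
  (2,4): δ = 118.83°  ·
  (2,5): δ = 62.14°  ·
  (2,6): δ = 16.43°  ✓
  (3,4): δ = 144.93°  ·
  (3,5): δ = 88.24°  ·
  (3,6): δ = 42.53°  ·
  (4,5): δ = 123.31°  ·
  (4,6): δ = 77.60°  ·
  (5,6): δ = 134.29°  ·
antipodal pairs: 5

count = 5; pairs: (0,3), (0,4), (1,5), (1,6), (2,6)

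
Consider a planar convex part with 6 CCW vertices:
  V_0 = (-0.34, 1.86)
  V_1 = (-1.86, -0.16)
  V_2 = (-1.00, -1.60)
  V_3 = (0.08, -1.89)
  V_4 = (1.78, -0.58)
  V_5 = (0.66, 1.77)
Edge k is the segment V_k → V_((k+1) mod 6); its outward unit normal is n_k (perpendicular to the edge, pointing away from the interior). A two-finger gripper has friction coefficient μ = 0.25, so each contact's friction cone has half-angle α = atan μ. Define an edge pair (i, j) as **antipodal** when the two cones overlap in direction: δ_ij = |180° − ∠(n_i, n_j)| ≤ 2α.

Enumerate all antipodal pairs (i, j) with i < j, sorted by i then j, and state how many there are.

count = 3; pairs: (0,3), (1,4), (2,5)

α = atan 0.25 = 14.04°;  2α = 28.07°
n_0 = (-0.7990, +0.6013)
n_1 = (-0.8585, -0.5127)
n_2 = (-0.2593, -0.9658)
n_3 = (+0.6104, -0.7921)
n_4 = (+0.9027, +0.4302)
n_5 = (+0.0896, +0.9960)
  (0,1): δ = 112.19°  ·
  (0,2): δ = 68.07°  ·
  (0,3): δ = 15.42°  ✓
  (0,4): δ = 62.44°  ·
  (0,5): δ = 121.82°  ·
  (1,2): δ = 135.88°  ·
  (1,3): δ = 83.23°  ·
  (1,4): δ = 5.36°  ✓
  (1,5): δ = 54.01°  ·
  (2,3): δ = 127.35°  ·
  (2,4): δ = 49.49°  ·
  (2,5): δ = 9.89°  ✓
  (3,4): δ = 102.14°  ·
  (3,5): δ = 42.76°  ·
  (4,5): δ = 120.63°  ·
antipodal pairs: 3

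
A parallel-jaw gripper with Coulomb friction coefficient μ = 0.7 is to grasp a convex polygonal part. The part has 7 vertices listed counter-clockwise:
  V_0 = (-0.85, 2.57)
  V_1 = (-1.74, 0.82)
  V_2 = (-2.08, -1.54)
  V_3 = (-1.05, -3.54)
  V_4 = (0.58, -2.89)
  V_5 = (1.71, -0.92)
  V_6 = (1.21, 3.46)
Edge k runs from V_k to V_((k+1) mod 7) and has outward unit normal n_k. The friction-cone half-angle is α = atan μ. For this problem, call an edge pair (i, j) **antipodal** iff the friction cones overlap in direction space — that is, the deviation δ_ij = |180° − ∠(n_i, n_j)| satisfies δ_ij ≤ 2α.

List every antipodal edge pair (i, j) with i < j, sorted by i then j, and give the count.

α = atan 0.7 = 34.99°;  2α = 69.98°
n_0 = (-0.8914, +0.4533)
n_1 = (-0.9898, +0.1426)
n_2 = (-0.8890, -0.4579)
n_3 = (+0.3704, -0.9289)
n_4 = (+0.8674, -0.4976)
n_5 = (+0.9935, +0.1134)
n_6 = (-0.3966, +0.9180)
  (0,1): δ = 161.24°  ·
  (0,2): δ = 125.79°  ·
  (0,3): δ = 41.30°  ✓
  (0,4): δ = 2.88°  ✓
  (0,5): δ = 33.47°  ✓
  (0,6): δ = 140.32°  ·
  (1,2): δ = 144.55°  ·
  (1,3): δ = 60.06°  ✓
  (1,4): δ = 21.64°  ✓
  (1,5): δ = 14.71°  ✓
  (1,6): δ = 121.56°  ·
  (2,3): δ = 95.51°  ·
  (2,4): δ = 57.09°  ✓
  (2,5): δ = 20.74°  ✓
  (2,6): δ = 86.12°  ·
  (3,4): δ = 141.58°  ·
  (3,5): δ = 105.23°  ·
  (3,6): δ = 1.63°  ✓
  (4,5): δ = 143.65°  ·
  (4,6): δ = 36.80°  ✓
  (5,6): δ = 73.15°  ·
antipodal pairs: 10

count = 10; pairs: (0,3), (0,4), (0,5), (1,3), (1,4), (1,5), (2,4), (2,5), (3,6), (4,6)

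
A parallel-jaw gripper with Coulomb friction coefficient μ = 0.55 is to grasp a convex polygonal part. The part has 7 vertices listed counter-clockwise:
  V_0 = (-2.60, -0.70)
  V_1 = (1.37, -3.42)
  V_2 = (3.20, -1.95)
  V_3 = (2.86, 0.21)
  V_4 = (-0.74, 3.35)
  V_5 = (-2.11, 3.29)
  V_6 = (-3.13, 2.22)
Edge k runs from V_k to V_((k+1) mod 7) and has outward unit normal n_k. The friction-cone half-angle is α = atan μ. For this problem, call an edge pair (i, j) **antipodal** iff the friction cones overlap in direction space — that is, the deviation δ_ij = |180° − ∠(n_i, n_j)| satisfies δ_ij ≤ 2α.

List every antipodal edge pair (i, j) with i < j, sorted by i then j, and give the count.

count = 8; pairs: (0,2), (0,3), (0,4), (1,4), (1,5), (2,5), (2,6), (3,6)

α = atan 0.55 = 28.81°;  2α = 57.62°
n_0 = (-0.5652, -0.8250)
n_1 = (+0.6263, -0.7796)
n_2 = (+0.9878, +0.1555)
n_3 = (+0.6573, +0.7536)
n_4 = (-0.0438, +0.9990)
n_5 = (-0.7238, +0.6900)
n_6 = (-0.9839, -0.1786)
  (0,1): δ = 106.81°  ·
  (0,2): δ = 46.64°  ✓
  (0,3): δ = 6.68°  ✓
  (0,4): δ = 36.92°  ✓
  (0,5): δ = 80.79°  ·
  (0,6): δ = 134.70°  ·
  (1,2): δ = 119.83°  ·
  (1,3): δ = 79.87°  ·
  (1,4): δ = 36.27°  ✓
  (1,5): δ = 7.60°  ✓
  (1,6): δ = 61.51°  ·
  (2,3): δ = 140.04°  ·
  (2,4): δ = 96.44°  ·
  (2,5): δ = 52.57°  ✓
  (2,6): δ = 1.34°  ✓
  (3,4): δ = 136.40°  ·
  (3,5): δ = 92.53°  ·
  (3,6): δ = 38.62°  ✓
  (4,5): δ = 136.14°  ·
  (4,6): δ = 82.22°  ·
  (5,6): δ = 126.08°  ·
antipodal pairs: 8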